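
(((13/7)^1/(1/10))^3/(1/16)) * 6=210912000/343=614903.79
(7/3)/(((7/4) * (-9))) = -4/27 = -0.15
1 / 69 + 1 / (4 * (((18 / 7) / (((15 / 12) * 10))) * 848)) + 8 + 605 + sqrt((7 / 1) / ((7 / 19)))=sqrt(19) + 1721701817 / 2808576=617.37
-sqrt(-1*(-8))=-2*sqrt(2)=-2.83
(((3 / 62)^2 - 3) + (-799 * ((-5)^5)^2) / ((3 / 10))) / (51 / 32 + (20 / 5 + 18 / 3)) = -2243373764.86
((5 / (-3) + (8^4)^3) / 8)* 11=2267742732233 / 24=94489280509.71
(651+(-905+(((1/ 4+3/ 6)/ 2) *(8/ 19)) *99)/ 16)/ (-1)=-90503/ 152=-595.41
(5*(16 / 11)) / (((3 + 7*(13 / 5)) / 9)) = 1800 / 583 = 3.09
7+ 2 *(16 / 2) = 23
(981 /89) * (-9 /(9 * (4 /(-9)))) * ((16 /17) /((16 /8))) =17658 /1513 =11.67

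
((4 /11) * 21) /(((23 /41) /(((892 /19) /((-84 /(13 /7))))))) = -475436 /33649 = -14.13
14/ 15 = 0.93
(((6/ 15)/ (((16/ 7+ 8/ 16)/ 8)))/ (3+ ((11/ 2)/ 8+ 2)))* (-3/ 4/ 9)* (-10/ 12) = 64/ 4563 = 0.01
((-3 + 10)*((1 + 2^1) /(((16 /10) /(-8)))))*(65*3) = -20475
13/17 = 0.76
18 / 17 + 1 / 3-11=-490 / 51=-9.61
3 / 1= 3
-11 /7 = -1.57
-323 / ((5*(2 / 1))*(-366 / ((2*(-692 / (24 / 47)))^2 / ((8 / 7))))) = 149481857021 / 263520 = 567250.52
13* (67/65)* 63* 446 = 1882566/5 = 376513.20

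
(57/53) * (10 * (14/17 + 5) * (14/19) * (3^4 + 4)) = 207900/53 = 3922.64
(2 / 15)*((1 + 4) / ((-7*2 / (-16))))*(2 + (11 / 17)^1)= 240 / 119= 2.02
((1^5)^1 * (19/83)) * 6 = 1.37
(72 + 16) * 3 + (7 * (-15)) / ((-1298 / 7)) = 343407 / 1298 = 264.57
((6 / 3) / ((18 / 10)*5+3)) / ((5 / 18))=3 / 5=0.60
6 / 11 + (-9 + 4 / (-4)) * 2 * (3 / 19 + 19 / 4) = -20401 / 209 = -97.61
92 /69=1.33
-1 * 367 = -367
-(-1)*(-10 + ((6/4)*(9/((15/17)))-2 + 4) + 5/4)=171/20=8.55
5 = 5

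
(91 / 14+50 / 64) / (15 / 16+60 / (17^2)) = 67337 / 10590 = 6.36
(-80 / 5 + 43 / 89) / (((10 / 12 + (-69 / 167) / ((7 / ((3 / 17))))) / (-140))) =23053474920 / 8732947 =2639.83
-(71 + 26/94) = -3350/47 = -71.28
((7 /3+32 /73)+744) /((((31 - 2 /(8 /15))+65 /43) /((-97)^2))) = 2728551412 /11169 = 244296.84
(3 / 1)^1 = 3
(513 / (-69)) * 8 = -59.48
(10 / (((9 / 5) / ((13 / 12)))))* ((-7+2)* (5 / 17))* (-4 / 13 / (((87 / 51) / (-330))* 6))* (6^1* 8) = -1100000 / 261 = -4214.56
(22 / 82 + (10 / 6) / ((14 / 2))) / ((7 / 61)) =26596 / 6027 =4.41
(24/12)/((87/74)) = 148/87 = 1.70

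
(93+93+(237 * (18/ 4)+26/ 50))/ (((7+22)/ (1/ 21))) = 62651/ 30450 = 2.06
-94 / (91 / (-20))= 1880 / 91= 20.66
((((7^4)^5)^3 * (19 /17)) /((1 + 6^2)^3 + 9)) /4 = 9652415354052843941121575755392113533676255971884019 /3445016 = 2801849208843396936653292000000000000000000000.00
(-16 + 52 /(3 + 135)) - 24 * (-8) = 12170 /69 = 176.38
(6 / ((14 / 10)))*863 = 25890 / 7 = 3698.57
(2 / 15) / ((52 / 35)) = 7 / 78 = 0.09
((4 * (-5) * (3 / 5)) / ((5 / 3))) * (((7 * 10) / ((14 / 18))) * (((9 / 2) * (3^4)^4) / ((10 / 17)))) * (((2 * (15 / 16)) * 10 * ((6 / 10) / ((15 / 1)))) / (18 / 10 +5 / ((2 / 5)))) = -1600434040059 / 143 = -11191846433.98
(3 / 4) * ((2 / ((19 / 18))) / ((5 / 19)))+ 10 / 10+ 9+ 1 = 82 / 5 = 16.40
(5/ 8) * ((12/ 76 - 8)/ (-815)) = 149/ 24776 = 0.01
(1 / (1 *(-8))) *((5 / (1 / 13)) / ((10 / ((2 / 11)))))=-13 / 88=-0.15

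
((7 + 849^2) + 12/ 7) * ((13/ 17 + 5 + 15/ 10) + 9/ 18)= 5596875.43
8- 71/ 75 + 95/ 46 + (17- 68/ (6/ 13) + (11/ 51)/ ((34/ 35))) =-120.99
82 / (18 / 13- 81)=-1066 / 1035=-1.03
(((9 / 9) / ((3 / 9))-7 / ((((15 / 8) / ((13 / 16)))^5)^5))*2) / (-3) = -25418658233895129895932283337784822149 / 12709329141645000000000000000000000000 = -2.00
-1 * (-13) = 13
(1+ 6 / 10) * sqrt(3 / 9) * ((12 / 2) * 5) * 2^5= 512 * sqrt(3)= 886.81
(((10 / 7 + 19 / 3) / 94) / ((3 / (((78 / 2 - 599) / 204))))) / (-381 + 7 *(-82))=0.00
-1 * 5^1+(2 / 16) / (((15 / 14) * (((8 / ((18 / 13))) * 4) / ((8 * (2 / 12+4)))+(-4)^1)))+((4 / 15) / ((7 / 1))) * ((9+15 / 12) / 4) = -514307 / 104160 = -4.94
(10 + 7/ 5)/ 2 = 57/ 10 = 5.70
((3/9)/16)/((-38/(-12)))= 1/152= 0.01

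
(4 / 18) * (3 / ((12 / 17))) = 17 / 18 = 0.94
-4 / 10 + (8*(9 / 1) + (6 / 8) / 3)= 1437 / 20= 71.85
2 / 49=0.04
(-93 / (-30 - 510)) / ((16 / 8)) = 31 / 360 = 0.09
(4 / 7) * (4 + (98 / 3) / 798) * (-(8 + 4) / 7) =-11056 / 2793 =-3.96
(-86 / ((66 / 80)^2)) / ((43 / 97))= -310400 / 1089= -285.03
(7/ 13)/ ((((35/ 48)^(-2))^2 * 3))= 10504375/ 207028224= 0.05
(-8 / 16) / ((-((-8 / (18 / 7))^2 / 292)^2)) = 34963569 / 76832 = 455.07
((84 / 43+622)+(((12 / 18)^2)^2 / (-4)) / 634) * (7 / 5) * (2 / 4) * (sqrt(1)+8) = 2411198384 / 613395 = 3930.91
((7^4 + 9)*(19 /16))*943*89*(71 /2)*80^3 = 4365667686880000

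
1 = 1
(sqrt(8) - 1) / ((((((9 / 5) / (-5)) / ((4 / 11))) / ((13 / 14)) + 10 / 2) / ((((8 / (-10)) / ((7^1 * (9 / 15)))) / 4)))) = 650 / 53697 - 1300 * sqrt(2) / 53697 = -0.02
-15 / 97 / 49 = -15 / 4753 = -0.00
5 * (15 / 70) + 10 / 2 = 85 / 14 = 6.07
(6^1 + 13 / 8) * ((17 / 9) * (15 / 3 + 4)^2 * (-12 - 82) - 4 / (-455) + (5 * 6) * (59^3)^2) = 8780405234251621 / 910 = 9648796960716.07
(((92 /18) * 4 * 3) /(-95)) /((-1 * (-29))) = -184 /8265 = -0.02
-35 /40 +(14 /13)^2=0.28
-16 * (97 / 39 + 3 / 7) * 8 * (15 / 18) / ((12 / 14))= -127360 / 351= -362.85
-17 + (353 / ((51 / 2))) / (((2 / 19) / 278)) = 1863679 / 51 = 36542.73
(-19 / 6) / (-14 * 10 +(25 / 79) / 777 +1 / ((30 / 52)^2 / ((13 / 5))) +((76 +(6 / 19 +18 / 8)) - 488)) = 0.01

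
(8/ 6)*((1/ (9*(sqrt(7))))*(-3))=-4*sqrt(7)/ 63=-0.17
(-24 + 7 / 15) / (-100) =353 / 1500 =0.24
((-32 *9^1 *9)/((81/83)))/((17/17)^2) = -2656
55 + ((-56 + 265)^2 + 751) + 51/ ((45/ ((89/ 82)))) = 54720523/ 1230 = 44488.23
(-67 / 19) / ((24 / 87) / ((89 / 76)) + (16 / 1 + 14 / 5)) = -864635 / 4667426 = -0.19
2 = 2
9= 9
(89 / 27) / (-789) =-89 / 21303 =-0.00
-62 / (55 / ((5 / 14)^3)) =-775 / 15092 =-0.05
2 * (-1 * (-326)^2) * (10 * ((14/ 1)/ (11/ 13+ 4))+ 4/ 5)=-283969472/ 45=-6310432.71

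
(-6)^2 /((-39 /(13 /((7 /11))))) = -132 /7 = -18.86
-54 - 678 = -732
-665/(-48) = 665/48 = 13.85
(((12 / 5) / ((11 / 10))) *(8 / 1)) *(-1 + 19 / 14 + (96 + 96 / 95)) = 1699.51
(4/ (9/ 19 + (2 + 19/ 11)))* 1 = 418/ 439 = 0.95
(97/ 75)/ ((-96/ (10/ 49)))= -97/ 35280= -0.00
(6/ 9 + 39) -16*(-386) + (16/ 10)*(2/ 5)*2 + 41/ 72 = 11191529/ 1800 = 6217.52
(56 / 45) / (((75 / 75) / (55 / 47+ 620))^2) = 9546297880 / 19881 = 480171.92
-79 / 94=-0.84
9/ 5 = 1.80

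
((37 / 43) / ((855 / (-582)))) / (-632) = 3589 / 3872580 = 0.00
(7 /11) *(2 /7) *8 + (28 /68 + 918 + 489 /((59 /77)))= 17189996 /11033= 1558.05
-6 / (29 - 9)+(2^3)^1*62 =4957 / 10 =495.70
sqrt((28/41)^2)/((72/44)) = 154/369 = 0.42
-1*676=-676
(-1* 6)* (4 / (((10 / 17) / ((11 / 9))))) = -748 / 15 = -49.87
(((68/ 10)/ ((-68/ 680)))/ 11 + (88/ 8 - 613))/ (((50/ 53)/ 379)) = -13438203/ 55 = -244330.96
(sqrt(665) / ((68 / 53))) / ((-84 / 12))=-53*sqrt(665) / 476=-2.87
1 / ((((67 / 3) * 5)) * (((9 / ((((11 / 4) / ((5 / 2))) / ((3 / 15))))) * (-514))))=-11 / 1033140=-0.00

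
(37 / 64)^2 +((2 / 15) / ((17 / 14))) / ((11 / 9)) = 1624079 / 3829760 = 0.42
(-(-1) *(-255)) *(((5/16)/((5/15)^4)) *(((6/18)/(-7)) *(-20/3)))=-57375/28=-2049.11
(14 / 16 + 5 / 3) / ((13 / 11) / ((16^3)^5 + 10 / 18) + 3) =6962492966320748891419 / 8218024484837605251696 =0.85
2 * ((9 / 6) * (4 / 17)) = 12 / 17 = 0.71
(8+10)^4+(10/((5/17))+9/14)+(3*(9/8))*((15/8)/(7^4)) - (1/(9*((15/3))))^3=1470425424763961/14002632000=105010.65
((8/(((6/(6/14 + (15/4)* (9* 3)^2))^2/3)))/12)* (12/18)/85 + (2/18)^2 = 17582989387/5397840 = 3257.41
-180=-180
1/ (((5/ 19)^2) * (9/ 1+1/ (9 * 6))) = 19494/ 12175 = 1.60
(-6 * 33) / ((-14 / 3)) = 297 / 7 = 42.43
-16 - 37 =-53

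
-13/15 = -0.87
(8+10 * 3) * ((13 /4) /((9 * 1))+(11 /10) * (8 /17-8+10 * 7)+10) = 4597639 /1530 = 3004.99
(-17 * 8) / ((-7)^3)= 136 / 343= 0.40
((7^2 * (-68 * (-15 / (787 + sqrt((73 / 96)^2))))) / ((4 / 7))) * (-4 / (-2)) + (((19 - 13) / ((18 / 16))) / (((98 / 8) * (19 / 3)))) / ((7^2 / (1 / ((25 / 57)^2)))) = 40321989504 / 181575625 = 222.07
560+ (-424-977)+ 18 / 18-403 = -1243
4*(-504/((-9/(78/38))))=8736/19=459.79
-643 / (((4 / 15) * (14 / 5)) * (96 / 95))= -1527125 / 1792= -852.19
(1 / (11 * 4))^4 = 1 / 3748096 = 0.00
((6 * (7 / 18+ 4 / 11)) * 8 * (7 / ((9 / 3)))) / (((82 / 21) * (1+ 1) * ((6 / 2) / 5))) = 73010 / 4059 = 17.99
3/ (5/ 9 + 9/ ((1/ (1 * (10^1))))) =27/ 815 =0.03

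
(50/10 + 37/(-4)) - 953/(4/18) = -17171/4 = -4292.75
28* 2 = 56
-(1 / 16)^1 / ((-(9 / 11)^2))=121 / 1296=0.09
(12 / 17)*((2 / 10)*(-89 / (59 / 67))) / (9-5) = -17889 / 5015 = -3.57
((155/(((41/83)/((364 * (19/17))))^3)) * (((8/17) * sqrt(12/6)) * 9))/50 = 211087941888822066432 * sqrt(2)/28781754205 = 10371967884.46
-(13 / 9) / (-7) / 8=13 / 504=0.03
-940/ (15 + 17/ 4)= -3760/ 77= -48.83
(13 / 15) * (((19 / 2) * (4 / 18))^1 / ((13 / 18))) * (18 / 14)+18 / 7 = 204 / 35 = 5.83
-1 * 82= -82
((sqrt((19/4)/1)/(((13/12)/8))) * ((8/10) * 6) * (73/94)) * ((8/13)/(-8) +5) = 2691072 * sqrt(19)/39715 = 295.36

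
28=28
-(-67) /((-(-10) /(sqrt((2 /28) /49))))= 67 * sqrt(14) /980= 0.26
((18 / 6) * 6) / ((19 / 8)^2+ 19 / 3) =3456 / 2299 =1.50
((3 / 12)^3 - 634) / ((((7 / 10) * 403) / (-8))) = 202875 / 11284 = 17.98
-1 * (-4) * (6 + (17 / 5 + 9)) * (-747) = -274896 / 5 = -54979.20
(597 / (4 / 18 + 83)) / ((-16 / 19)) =-102087 / 11984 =-8.52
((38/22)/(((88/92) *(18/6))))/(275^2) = 437/54903750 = 0.00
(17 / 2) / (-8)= -17 / 16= -1.06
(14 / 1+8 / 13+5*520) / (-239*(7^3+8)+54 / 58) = -164285 / 5270967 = -0.03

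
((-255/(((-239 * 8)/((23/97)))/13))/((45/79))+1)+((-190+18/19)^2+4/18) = 21537654613439/602572536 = 35742.84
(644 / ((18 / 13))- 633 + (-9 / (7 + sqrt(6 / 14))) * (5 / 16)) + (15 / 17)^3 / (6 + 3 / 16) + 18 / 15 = -25989906007 / 155643840 + 9 * sqrt(21) / 1088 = -166.95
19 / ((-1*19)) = -1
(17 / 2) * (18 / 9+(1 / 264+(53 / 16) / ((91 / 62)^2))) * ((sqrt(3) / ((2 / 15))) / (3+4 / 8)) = 658089295 * sqrt(3) / 10202192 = 111.73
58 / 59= 0.98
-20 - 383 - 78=-481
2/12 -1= -5/6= -0.83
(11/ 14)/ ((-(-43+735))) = -11/ 9688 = -0.00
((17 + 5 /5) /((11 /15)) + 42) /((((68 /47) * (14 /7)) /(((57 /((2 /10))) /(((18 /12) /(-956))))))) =-781142820 /187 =-4177234.33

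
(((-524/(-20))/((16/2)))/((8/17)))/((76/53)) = 118031/24320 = 4.85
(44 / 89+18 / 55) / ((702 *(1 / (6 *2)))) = 8044 / 572715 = 0.01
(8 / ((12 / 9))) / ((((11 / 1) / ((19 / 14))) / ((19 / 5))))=1083 / 385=2.81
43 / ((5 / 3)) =25.80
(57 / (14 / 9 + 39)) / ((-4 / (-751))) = 385263 / 1460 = 263.88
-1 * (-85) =85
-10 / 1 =-10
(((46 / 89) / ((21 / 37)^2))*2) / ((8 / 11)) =346357 / 78498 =4.41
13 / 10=1.30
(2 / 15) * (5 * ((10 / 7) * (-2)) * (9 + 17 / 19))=-7520 / 399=-18.85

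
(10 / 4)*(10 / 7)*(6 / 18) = 1.19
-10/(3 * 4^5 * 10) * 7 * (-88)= 77/384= 0.20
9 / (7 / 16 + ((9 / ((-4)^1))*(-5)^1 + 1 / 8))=16 / 21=0.76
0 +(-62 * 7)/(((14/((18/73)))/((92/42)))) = -8556/511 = -16.74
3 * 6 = 18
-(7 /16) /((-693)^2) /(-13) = 1 /14270256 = 0.00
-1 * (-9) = 9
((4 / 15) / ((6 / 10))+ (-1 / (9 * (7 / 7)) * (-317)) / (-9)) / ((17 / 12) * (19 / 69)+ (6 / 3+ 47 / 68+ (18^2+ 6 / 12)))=-219742 / 20749653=-0.01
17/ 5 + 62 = 327/ 5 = 65.40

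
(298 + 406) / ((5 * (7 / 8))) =160.91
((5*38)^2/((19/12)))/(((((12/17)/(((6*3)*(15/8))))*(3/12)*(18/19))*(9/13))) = 19945250/3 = 6648416.67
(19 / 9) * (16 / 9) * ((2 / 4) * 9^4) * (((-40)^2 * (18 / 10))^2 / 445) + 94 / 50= 510603268183 / 2225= 229484614.91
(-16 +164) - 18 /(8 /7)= 529 /4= 132.25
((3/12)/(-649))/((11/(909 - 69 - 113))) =-727/28556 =-0.03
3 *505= 1515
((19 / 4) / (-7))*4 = -19 / 7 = -2.71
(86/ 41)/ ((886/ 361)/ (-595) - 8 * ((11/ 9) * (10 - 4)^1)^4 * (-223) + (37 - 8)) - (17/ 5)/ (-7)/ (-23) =-62565741934060343/ 2962728933651863845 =-0.02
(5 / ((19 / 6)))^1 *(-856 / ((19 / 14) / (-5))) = 1797600 / 361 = 4979.50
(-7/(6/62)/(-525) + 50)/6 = 11281/1350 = 8.36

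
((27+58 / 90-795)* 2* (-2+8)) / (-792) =34531 / 2970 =11.63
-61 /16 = -3.81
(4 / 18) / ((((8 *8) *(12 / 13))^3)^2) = 0.00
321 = 321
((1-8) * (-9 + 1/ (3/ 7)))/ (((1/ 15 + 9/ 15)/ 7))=490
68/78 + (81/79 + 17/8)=99137/24648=4.02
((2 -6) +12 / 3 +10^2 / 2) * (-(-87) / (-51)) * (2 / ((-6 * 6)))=725 / 153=4.74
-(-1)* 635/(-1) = -635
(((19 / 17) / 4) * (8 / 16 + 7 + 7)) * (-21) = -11571 / 136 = -85.08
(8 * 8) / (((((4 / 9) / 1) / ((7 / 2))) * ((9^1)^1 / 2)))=112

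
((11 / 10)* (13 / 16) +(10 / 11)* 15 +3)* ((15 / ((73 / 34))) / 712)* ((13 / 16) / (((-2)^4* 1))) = 20455539 / 2341830656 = 0.01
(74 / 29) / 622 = 37 / 9019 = 0.00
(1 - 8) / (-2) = 7 / 2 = 3.50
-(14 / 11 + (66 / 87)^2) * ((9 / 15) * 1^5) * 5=-51294 / 9251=-5.54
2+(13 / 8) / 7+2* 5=685 / 56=12.23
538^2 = 289444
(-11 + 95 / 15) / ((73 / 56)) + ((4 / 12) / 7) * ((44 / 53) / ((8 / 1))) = -580925 / 162498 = -3.57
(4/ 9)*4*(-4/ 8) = -8/ 9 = -0.89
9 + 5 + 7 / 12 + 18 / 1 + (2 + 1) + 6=499 / 12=41.58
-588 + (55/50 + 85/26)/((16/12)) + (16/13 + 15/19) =-719638/1235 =-582.70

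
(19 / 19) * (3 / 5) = 3 / 5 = 0.60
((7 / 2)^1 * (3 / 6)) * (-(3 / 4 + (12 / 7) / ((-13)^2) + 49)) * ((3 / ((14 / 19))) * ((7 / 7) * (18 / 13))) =-120793545 / 246064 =-490.90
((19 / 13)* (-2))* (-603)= 22914 / 13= 1762.62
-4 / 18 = -2 / 9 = -0.22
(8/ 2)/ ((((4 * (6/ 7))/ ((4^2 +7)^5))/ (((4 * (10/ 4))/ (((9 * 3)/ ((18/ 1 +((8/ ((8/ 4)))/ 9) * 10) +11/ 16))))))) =750381048655/ 11664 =64333080.30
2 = 2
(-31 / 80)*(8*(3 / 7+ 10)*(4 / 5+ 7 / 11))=-46.44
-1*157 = -157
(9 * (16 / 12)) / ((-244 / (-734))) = 2202 / 61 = 36.10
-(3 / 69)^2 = -1 / 529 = -0.00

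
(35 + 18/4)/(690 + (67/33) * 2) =2607/45808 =0.06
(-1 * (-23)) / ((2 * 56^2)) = 23 / 6272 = 0.00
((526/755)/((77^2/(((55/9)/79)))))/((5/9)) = 526/32148655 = 0.00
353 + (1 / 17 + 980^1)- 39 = 1294.06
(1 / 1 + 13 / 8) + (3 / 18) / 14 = 443 / 168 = 2.64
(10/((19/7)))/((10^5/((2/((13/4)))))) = 7/308750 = 0.00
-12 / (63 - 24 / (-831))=-3324 / 17459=-0.19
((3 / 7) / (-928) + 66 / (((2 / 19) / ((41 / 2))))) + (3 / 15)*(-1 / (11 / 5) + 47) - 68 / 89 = 408986264723 / 31797920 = 12862.04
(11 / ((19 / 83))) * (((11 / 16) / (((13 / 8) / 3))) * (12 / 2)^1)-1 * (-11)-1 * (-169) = 134847 / 247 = 545.94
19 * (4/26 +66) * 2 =32680/13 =2513.85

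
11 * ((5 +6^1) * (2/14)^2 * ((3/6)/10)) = 121/980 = 0.12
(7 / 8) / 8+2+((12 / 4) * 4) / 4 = 327 / 64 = 5.11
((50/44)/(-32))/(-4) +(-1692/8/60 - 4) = -105827/14080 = -7.52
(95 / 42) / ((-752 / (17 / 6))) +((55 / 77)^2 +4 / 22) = 0.68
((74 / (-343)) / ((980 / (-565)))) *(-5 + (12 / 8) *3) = -4181 / 67228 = -0.06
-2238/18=-124.33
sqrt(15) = 3.87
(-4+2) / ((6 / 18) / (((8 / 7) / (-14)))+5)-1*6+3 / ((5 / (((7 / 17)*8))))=-5802 / 935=-6.21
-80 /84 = -20 /21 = -0.95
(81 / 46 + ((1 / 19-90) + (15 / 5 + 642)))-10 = 477915 / 874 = 546.81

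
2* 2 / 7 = 0.57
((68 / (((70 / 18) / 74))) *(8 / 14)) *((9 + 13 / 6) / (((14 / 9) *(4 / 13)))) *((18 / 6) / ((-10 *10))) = -44376579 / 85750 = -517.51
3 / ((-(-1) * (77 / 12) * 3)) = 12 / 77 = 0.16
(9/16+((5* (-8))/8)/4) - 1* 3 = -59/16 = -3.69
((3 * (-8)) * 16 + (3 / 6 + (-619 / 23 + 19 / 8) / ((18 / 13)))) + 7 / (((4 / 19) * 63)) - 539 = -3112267 / 3312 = -939.69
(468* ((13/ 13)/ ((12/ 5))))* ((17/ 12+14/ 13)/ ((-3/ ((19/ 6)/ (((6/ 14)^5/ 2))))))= -621102685/ 8748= -70999.39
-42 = -42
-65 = -65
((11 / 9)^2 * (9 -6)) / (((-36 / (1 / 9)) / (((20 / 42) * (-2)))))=605 / 45927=0.01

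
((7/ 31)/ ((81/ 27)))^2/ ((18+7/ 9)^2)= 441/ 27447121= 0.00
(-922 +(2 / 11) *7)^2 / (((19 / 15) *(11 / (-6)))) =-9231874560 / 25289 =-365054.95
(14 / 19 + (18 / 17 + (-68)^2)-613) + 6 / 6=1296456 / 323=4013.80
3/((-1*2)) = -3/2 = -1.50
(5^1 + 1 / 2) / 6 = 0.92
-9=-9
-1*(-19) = 19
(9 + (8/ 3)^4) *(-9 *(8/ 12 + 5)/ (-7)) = 82025/ 189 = 433.99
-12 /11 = -1.09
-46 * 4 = -184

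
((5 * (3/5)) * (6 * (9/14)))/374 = 81/2618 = 0.03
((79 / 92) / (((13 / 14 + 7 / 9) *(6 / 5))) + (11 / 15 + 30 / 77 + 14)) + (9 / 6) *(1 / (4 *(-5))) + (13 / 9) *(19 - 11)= 740833931 / 27415080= 27.02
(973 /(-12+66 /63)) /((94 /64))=-326928 /5405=-60.49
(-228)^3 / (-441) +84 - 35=1319329 / 49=26925.08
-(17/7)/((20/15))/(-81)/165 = 17/124740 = 0.00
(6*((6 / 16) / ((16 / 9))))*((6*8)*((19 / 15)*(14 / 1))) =10773 / 10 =1077.30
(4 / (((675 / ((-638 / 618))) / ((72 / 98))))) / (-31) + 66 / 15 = 154897534 / 35202825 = 4.40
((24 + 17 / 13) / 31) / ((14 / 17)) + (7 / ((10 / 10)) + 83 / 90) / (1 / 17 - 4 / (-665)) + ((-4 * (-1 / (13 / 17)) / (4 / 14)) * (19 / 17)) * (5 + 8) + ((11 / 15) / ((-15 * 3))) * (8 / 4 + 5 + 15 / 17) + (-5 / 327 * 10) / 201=9630833062426847 / 24755004843075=389.05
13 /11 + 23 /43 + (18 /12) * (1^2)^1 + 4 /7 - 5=-8025 /6622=-1.21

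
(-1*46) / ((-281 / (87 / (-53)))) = -4002 / 14893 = -0.27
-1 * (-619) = 619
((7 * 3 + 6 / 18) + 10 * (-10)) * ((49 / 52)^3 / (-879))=6941291 / 92695824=0.07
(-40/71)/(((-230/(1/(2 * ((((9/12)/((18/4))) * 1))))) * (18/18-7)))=-2/1633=-0.00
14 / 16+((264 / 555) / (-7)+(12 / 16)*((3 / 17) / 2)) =19224 / 22015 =0.87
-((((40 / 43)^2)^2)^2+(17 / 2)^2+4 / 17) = -58056783968295329 / 794797618876868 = -73.05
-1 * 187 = -187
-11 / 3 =-3.67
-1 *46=-46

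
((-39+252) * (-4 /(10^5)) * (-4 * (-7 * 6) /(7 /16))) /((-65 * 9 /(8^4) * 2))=2326528 /203125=11.45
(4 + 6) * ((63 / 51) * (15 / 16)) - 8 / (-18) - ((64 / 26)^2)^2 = -863067665 / 34958664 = -24.69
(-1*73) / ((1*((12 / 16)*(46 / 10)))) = -1460 / 69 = -21.16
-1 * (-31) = 31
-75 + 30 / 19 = -1395 / 19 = -73.42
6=6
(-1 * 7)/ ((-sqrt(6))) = 7 * sqrt(6)/ 6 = 2.86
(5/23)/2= 5/46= 0.11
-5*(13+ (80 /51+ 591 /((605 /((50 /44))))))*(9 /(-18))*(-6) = -10642855 /45254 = -235.18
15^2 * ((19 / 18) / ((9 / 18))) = 475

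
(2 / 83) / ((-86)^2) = 1 / 306934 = 0.00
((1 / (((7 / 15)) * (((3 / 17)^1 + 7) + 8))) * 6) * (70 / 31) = 2550 / 1333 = 1.91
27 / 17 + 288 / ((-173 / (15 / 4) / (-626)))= 11498031 / 2941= 3909.57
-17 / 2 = -8.50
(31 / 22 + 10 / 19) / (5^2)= 809 / 10450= 0.08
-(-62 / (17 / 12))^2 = -553536 / 289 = -1915.35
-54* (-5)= 270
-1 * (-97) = 97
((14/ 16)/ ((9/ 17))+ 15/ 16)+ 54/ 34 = 10229/ 2448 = 4.18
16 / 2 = 8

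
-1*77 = -77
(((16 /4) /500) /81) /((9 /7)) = 7 /91125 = 0.00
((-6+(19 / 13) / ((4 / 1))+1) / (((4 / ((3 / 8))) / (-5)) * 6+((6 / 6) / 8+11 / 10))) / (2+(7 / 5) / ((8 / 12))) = 24100 / 246779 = 0.10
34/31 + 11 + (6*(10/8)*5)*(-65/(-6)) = 51875/124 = 418.35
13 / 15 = 0.87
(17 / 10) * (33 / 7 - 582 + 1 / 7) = -6868 / 7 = -981.14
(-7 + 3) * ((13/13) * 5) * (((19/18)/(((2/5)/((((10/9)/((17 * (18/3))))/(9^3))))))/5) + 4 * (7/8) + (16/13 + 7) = 918494845/78298974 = 11.73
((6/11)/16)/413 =3/36344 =0.00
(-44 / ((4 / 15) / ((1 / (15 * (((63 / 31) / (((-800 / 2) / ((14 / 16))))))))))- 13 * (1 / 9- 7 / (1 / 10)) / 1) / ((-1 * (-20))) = 497291 / 2940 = 169.15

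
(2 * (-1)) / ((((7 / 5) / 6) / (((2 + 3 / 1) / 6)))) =-50 / 7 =-7.14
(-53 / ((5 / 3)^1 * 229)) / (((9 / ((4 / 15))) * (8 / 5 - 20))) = 53 / 237015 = 0.00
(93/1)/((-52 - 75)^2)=93/16129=0.01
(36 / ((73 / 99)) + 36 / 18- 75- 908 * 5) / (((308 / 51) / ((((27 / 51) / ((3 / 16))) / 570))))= -399822 / 106799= -3.74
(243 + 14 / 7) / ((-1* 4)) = -245 / 4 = -61.25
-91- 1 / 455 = -41406 / 455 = -91.00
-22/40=-11/20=-0.55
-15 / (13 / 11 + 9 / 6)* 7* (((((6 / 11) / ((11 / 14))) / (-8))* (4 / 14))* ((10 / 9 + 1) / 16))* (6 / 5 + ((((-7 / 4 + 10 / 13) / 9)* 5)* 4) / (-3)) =149891 / 607464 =0.25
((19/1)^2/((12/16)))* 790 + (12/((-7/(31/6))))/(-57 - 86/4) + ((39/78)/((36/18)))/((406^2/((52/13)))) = 29522024271847/77637756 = 380253.45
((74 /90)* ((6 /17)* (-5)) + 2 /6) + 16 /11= 63 /187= 0.34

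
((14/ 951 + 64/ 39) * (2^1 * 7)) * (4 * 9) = 834.50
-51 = -51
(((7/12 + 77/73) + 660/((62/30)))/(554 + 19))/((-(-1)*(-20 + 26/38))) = -165620815/5710662396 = -0.03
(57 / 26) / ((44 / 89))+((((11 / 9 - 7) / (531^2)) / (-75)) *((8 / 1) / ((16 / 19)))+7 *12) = 19254856441211 / 217730284200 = 88.43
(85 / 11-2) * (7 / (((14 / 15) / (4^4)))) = 120960 / 11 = 10996.36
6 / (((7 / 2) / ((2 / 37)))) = 0.09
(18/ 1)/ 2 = 9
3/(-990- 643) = -3/1633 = -0.00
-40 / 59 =-0.68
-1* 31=-31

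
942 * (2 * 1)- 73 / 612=1883.88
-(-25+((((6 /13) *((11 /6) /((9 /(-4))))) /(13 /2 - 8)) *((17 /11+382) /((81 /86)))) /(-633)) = 452823247 /17996823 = 25.16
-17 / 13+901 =11696 / 13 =899.69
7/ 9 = 0.78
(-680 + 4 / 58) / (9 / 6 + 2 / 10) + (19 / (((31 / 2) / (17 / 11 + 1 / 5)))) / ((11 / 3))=-3692715508 / 9246215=-399.38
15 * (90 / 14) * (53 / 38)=35775 / 266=134.49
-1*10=-10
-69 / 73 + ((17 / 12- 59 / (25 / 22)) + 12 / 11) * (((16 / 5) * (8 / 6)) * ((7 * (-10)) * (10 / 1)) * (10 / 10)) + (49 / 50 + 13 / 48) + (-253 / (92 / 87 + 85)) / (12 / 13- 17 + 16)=147616.96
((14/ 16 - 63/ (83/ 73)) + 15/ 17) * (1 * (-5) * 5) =15140675/ 11288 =1341.31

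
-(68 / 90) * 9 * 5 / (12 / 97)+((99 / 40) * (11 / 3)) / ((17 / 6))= -277063 / 1020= -271.63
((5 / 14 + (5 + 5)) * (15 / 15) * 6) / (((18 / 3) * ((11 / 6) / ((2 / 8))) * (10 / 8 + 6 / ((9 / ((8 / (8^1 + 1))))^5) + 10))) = 505583738145 / 4027256168243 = 0.13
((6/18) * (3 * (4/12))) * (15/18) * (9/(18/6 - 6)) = -5/6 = -0.83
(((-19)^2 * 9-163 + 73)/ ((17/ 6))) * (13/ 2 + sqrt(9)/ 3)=142155/ 17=8362.06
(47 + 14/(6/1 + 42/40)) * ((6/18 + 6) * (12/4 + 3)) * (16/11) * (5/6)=10498640/4653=2256.32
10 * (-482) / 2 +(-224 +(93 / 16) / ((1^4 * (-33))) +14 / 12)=-1390229 / 528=-2633.01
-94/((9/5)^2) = -2350/81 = -29.01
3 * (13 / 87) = 13 / 29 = 0.45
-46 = -46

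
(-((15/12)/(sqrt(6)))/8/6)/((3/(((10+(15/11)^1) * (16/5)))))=-125 * sqrt(6)/2376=-0.13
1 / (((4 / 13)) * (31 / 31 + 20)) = 13 / 84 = 0.15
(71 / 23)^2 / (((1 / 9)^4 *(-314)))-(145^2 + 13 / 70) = -61695961237 / 2906855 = -21224.30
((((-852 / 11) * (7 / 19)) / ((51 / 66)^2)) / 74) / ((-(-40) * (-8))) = 16401 / 8126680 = 0.00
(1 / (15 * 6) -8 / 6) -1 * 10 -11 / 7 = -8123 / 630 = -12.89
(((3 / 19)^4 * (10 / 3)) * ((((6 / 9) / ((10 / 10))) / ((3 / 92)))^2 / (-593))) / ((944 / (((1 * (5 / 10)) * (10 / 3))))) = -105800 / 41035867443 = -0.00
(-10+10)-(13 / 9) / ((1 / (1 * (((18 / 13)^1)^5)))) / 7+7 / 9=-490079 / 1799343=-0.27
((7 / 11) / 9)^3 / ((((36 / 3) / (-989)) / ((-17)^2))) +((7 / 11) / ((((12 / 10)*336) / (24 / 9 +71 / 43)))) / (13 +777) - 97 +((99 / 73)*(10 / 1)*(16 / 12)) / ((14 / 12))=-89.92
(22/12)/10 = 11/60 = 0.18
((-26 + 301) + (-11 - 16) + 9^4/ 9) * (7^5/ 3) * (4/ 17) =65681756/ 51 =1287877.57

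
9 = 9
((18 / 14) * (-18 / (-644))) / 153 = 0.00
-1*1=-1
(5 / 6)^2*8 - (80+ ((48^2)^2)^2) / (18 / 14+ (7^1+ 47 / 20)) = -35505893340636910 / 13401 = -2649495809315.49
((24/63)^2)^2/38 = 2048/3695139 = 0.00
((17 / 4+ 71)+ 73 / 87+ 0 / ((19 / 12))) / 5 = 26479 / 1740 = 15.22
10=10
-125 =-125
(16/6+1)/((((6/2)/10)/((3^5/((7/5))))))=14850/7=2121.43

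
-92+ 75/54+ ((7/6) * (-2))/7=-1637/18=-90.94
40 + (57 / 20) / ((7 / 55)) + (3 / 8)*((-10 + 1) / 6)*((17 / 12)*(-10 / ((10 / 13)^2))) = 339853 / 4480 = 75.86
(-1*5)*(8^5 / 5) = -32768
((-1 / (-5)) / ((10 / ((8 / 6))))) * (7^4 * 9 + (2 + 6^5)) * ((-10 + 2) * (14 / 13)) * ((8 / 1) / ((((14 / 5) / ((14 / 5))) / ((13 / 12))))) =-13165376 / 225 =-58512.78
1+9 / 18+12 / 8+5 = 8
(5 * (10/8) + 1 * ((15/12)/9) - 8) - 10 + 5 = -119/18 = -6.61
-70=-70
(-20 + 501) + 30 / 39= 6263 / 13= 481.77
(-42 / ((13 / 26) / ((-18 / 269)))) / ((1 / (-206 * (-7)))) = 2180304 / 269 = 8105.22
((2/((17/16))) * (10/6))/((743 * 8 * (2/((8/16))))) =5/37893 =0.00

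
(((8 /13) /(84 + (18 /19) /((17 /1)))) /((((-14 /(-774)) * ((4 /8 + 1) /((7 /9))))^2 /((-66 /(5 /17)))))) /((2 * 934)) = -893451592 /1236207375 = -0.72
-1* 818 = -818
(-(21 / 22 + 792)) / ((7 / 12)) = -104670 / 77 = -1359.35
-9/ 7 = -1.29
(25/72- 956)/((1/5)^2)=-1720175/72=-23891.32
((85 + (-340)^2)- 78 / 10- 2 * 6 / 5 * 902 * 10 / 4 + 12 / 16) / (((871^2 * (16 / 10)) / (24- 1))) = 50722337 / 24276512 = 2.09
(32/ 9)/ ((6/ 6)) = 3.56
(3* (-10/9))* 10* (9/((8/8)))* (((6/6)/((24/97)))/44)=-2425/88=-27.56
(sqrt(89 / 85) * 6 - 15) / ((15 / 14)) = -14+ 28 * sqrt(7565) / 425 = -8.27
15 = 15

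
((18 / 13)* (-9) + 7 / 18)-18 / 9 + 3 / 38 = -31108 / 2223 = -13.99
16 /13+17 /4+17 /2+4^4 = 14039 /52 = 269.98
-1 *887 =-887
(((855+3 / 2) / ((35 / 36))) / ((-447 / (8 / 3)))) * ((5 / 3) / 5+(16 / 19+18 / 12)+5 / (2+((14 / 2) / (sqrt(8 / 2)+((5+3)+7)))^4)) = -30236226952 / 1119283977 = -27.01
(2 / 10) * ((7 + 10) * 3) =51 / 5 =10.20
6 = 6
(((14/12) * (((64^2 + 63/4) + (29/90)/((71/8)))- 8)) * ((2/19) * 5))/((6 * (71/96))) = 1468498892/2586033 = 567.86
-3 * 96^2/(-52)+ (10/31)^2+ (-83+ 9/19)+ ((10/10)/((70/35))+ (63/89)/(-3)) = 18993411601/42251326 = 449.53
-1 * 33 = -33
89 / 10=8.90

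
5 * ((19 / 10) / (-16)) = -19 / 32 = -0.59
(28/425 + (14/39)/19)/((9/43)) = 1148014/2834325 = 0.41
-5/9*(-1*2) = 10/9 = 1.11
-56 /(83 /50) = -2800 /83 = -33.73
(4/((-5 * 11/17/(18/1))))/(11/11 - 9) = 153/55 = 2.78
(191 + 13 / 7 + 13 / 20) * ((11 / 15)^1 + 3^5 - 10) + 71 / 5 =47505433 / 1050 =45243.27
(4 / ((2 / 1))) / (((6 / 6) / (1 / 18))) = 1 / 9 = 0.11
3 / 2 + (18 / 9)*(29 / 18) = 85 / 18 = 4.72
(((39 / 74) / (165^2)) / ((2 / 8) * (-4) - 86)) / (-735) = 0.00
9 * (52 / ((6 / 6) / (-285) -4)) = -133380 / 1141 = -116.90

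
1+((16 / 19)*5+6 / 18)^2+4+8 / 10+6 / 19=434756 / 16245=26.76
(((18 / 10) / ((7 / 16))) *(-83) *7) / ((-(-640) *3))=-249 / 200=-1.24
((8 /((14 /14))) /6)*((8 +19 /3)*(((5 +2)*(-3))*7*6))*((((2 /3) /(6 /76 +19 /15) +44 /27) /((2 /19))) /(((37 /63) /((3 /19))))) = -2596295968 /28379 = -91486.52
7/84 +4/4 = 13/12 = 1.08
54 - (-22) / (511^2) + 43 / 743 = 10487941311 / 194012903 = 54.06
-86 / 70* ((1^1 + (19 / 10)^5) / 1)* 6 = -332316771 / 1750000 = -189.90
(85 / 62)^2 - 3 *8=-85031 / 3844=-22.12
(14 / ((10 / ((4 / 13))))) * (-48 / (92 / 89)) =-29904 / 1495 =-20.00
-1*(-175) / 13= 175 / 13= 13.46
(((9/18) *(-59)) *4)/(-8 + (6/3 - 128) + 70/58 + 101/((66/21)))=75284/64219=1.17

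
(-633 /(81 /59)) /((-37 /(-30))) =-373.84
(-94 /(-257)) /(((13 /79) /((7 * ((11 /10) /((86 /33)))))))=9434733 /1436630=6.57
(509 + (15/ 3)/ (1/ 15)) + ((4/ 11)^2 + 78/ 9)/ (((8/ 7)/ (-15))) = 226761/ 484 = 468.51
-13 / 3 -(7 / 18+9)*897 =-8426.17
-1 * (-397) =397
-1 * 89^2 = -7921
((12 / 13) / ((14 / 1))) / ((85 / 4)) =24 / 7735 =0.00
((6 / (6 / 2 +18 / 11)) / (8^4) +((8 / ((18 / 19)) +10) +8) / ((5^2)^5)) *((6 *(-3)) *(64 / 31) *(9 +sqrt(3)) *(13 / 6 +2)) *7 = -660540153 / 212500000 - 220180051 *sqrt(3) / 637500000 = -3.71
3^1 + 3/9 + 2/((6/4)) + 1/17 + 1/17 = 244/51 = 4.78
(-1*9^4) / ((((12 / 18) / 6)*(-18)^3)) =10.12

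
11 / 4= 2.75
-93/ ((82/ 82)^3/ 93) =-8649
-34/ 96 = -17/ 48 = -0.35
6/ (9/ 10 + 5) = 60/ 59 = 1.02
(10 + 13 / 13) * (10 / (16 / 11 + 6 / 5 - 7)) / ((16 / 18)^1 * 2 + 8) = -2475 / 956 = -2.59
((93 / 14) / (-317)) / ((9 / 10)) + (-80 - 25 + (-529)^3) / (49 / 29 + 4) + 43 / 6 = -19052523268903 / 732270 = -26018440.29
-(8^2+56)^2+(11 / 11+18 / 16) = -115183 / 8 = -14397.88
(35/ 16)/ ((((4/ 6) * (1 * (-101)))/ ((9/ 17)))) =-945/ 54944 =-0.02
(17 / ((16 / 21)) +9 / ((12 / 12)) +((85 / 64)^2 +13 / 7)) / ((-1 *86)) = -0.41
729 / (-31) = -729 / 31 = -23.52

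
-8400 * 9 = -75600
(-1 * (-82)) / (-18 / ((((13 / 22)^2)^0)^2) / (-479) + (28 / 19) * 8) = 373141 / 53819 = 6.93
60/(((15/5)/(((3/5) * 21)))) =252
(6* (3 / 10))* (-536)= -4824 / 5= -964.80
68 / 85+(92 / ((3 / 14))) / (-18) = -3112 / 135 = -23.05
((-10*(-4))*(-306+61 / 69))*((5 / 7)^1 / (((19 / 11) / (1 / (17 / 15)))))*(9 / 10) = -208424700 / 52003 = -4007.94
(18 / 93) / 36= 1 / 186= 0.01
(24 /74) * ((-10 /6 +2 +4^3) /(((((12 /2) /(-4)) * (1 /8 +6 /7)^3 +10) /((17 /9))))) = 4609568768 /1003393935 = 4.59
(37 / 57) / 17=37 / 969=0.04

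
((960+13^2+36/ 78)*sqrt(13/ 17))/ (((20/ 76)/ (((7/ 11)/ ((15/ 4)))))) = 7811356*sqrt(221)/ 182325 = 636.91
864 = 864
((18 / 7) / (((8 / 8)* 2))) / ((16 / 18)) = 81 / 56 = 1.45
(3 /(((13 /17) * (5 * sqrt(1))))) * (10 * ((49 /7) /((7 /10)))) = 78.46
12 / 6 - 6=-4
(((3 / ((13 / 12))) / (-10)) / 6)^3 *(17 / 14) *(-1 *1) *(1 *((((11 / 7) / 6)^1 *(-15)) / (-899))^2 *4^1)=55539 / 6090368357710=0.00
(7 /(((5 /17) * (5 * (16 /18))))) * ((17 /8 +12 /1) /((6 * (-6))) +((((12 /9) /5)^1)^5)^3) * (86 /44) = -28133271289726873067819 /6850606640625000000000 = -4.11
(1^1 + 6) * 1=7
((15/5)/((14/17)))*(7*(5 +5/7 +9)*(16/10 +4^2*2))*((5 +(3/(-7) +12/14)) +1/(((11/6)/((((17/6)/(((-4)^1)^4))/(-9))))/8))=42116803/616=68371.43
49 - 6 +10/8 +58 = 409/4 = 102.25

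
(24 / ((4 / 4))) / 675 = 0.04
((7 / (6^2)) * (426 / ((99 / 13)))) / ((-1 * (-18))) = 6461 / 10692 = 0.60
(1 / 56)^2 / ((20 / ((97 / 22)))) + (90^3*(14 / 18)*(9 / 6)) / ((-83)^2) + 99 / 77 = 1185776225353 / 9505717760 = 124.74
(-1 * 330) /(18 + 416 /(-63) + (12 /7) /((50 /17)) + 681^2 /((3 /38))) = -259875 /4626025409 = -0.00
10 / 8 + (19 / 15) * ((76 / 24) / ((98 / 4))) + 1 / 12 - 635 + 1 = -1394669 / 2205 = -632.50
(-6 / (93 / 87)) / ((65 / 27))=-4698 / 2015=-2.33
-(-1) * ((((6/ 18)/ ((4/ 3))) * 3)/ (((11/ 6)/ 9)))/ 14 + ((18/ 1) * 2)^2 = 399249/ 308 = 1296.26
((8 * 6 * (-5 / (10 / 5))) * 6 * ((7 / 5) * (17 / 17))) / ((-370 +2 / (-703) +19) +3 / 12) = 2834496 / 986317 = 2.87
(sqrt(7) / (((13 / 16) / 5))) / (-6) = -2.71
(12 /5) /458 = 6 /1145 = 0.01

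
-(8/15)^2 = -64/225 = -0.28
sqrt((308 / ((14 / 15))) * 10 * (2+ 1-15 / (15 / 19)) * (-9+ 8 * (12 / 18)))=440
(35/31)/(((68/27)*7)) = 135/2108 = 0.06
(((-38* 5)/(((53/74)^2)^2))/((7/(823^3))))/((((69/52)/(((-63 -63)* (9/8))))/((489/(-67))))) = -44832178626168.58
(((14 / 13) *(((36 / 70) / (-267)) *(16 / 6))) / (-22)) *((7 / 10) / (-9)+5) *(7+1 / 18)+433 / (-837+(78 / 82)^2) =-2049175154759 / 4024685936700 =-0.51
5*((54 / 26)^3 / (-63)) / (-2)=10935 / 30758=0.36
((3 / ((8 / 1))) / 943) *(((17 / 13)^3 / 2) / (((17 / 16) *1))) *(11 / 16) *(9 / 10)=85833 / 331483360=0.00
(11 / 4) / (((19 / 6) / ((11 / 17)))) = 363 / 646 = 0.56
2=2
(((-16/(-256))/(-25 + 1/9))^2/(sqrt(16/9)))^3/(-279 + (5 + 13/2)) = -14348907/36283716610543826417745920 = -0.00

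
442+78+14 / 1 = 534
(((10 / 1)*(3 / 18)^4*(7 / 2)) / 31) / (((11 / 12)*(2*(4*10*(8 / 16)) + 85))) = 0.00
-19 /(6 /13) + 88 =281 /6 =46.83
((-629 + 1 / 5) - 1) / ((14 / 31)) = -97619 / 70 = -1394.56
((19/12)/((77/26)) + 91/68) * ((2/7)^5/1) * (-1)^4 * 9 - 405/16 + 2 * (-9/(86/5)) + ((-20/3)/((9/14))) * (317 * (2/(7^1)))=-394614545552719/408678743088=-965.59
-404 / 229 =-1.76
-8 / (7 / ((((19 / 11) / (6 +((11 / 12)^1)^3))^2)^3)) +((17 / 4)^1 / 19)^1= 539738244800554714064239803054167 / 2416351939083044362358758610940052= 0.22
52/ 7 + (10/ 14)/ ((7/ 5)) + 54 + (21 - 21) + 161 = 10924/ 49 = 222.94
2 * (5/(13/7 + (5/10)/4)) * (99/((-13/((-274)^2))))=-1387404480/481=-2884416.80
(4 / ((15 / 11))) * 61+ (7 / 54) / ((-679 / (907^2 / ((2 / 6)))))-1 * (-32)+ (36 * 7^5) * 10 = 52818767803 / 8730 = 6050259.77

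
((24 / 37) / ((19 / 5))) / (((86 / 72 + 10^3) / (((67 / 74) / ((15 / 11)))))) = 106128 / 937514473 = 0.00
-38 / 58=-19 / 29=-0.66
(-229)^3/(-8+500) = -12008989/492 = -24408.51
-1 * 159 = -159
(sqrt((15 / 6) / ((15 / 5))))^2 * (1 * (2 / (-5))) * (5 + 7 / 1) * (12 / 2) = -24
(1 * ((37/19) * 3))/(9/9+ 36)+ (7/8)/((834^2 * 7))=16693363/105724512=0.16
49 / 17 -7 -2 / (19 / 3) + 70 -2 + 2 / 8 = 63.82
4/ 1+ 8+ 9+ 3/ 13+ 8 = 380/ 13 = 29.23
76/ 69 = 1.10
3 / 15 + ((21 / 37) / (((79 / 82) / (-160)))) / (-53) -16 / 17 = 1.04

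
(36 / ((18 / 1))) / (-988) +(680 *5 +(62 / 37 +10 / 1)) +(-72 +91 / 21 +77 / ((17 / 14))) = 3176320795 / 932178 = 3407.42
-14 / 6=-7 / 3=-2.33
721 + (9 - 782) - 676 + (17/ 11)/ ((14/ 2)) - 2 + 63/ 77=-56130/ 77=-728.96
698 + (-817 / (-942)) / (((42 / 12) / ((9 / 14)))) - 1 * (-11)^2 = 8880173 / 15386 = 577.16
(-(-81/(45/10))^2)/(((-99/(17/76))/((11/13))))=153/247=0.62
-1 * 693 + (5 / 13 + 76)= -8016 / 13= -616.62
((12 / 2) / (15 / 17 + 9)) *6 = 51 / 14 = 3.64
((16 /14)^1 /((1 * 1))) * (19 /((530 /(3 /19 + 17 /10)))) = 706 /9275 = 0.08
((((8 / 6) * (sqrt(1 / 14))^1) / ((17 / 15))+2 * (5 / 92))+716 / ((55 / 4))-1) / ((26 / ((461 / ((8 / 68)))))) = 2305 * sqrt(14) / 182+1014805293 / 131560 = 7761.02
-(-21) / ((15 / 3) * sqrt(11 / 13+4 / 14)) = 21 * sqrt(9373) / 515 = 3.95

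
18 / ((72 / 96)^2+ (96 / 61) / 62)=181536 / 5929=30.62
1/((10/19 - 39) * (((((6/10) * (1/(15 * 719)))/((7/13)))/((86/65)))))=-956270/2873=-332.85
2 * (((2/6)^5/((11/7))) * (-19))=-266/2673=-0.10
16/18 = 8/9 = 0.89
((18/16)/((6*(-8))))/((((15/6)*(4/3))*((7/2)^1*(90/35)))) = -0.00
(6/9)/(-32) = -1/48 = -0.02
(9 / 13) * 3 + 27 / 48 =549 / 208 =2.64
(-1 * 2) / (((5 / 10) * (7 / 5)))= -20 / 7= -2.86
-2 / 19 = -0.11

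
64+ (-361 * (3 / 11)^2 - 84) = -5669 / 121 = -46.85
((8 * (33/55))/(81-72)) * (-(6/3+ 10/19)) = -128/95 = -1.35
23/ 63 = 0.37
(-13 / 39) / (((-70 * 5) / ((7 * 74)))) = 37 / 75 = 0.49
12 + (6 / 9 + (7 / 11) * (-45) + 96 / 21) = -2633 / 231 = -11.40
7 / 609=1 / 87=0.01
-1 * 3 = -3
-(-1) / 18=1 / 18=0.06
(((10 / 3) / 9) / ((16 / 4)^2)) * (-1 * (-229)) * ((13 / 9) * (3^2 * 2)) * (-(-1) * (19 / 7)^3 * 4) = 102096215 / 9261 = 11024.32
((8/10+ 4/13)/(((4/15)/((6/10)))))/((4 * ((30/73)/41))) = 80811/1300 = 62.16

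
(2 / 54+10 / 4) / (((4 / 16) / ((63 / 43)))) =1918 / 129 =14.87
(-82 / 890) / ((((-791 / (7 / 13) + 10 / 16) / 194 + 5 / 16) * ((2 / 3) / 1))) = 0.02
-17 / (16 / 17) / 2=-289 / 32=-9.03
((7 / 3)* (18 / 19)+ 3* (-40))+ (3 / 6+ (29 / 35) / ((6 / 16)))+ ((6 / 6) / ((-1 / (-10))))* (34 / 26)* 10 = 813803 / 51870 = 15.69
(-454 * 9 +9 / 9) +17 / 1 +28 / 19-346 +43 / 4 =-334535 / 76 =-4401.78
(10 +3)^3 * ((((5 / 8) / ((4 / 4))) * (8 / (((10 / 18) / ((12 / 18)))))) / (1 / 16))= 210912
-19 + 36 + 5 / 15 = 52 / 3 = 17.33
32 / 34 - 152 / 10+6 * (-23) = -12942 / 85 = -152.26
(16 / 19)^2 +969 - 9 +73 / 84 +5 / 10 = 29174059 / 30324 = 962.08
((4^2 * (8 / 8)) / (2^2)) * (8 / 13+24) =98.46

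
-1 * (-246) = 246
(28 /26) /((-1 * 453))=-14 /5889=-0.00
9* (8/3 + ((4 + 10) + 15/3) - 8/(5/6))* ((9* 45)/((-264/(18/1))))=-131949/44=-2998.84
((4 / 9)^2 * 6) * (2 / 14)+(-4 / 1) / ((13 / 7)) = -4876 / 2457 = -1.98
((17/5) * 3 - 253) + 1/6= -7279/30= -242.63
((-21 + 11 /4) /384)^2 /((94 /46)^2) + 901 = 901.00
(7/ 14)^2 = 1/ 4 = 0.25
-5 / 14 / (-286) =0.00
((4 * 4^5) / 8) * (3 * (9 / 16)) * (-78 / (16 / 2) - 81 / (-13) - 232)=-2645352 / 13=-203488.62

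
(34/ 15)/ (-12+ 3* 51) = 34/ 2115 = 0.02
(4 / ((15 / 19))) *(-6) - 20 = -252 / 5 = -50.40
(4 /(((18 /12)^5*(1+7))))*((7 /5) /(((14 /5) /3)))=8 /81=0.10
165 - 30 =135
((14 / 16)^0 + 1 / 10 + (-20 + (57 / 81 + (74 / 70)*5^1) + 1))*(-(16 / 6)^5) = 368820224 / 229635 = 1606.12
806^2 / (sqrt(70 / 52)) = 649636 * sqrt(910) / 35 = 559915.82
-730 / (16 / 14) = -2555 / 4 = -638.75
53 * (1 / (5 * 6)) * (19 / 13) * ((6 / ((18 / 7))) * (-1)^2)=7049 / 1170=6.02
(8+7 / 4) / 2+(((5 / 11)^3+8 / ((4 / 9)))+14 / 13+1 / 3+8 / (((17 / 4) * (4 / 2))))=178752131 / 7059624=25.32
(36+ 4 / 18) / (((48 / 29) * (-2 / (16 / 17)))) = -4727 / 459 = -10.30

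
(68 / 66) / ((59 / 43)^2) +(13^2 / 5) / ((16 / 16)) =19727867 / 574365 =34.35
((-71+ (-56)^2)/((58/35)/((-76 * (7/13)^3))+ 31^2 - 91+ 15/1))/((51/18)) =8389334100/6862295429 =1.22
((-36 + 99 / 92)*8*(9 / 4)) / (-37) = 28917 / 1702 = 16.99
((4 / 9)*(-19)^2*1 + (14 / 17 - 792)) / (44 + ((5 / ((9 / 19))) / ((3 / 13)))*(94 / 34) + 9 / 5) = -723765 / 197668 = -3.66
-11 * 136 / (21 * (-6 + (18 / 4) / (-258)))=257312 / 21735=11.84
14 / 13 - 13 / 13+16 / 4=4.08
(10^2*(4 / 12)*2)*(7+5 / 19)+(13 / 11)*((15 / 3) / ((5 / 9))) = 103423 / 209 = 494.85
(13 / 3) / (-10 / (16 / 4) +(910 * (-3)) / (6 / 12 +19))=-26 / 855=-0.03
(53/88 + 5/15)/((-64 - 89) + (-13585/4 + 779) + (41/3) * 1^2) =-13/38302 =-0.00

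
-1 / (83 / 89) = -89 / 83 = -1.07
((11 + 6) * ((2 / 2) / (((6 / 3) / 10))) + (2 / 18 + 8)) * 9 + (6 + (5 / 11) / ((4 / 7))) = 37171 / 44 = 844.80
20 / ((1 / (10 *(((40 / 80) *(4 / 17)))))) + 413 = 7421 / 17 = 436.53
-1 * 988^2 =-976144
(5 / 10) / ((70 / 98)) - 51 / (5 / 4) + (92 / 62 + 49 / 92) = -543071 / 14260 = -38.08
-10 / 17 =-0.59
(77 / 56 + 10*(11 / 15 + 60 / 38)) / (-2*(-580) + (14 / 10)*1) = 55855 / 2647992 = 0.02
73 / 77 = 0.95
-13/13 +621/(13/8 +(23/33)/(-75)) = 12263809/31991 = 383.35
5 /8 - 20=-155 /8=-19.38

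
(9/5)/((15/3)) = 9/25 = 0.36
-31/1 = -31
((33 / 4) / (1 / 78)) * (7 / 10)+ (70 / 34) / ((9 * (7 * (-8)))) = 2756729 / 6120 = 450.45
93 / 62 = 3 / 2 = 1.50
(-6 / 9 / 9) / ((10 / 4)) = -4 / 135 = -0.03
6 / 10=3 / 5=0.60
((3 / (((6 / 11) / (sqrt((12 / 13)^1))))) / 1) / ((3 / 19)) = 209 * sqrt(39) / 39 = 33.47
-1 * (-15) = 15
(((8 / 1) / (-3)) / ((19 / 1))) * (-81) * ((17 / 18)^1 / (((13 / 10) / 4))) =8160 / 247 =33.04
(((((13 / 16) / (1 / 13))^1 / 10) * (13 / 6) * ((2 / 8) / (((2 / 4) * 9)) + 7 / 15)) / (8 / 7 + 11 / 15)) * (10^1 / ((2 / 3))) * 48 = 722813 / 1576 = 458.64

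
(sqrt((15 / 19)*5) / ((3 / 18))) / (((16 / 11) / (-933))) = -153945*sqrt(57) / 152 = -7646.44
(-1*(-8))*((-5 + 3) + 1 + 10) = 72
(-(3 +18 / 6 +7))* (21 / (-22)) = 273 / 22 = 12.41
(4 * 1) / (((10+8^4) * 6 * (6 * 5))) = 1 / 184770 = 0.00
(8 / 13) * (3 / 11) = 24 / 143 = 0.17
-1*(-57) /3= 19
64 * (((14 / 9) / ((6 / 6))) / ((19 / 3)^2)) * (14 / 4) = 3136 / 361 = 8.69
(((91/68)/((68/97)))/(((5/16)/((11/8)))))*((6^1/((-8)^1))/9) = -97097/138720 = -0.70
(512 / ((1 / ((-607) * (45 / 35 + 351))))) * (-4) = 3065573376 / 7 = 437939053.71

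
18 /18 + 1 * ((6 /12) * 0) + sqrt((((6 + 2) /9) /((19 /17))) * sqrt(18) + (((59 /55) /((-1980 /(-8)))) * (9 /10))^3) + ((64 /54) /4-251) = -6742 /27 + sqrt(3336381855 + 134112703828125000 * sqrt(2)) /237084375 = -247.87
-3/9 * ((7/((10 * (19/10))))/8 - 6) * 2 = 905/228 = 3.97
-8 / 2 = -4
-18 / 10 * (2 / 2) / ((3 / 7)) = -21 / 5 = -4.20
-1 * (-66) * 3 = 198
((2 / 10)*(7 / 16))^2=49 / 6400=0.01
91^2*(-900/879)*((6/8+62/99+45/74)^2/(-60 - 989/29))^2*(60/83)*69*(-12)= 14308546626828507200341796875/1610183719434177514163196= 8886.28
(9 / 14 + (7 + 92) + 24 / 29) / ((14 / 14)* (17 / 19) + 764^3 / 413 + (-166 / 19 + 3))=45726711 / 491427802120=0.00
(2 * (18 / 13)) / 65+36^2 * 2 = 2190276 / 845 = 2592.04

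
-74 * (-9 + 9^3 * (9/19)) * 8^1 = -3782880/19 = -199098.95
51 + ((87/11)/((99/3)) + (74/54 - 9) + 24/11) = 45.79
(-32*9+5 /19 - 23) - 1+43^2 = 29208 /19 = 1537.26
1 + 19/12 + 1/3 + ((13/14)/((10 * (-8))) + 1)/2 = 22921/6720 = 3.41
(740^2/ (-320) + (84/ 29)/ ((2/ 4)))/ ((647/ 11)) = -2176163/ 75052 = -29.00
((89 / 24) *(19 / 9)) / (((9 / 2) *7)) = 1691 / 6804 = 0.25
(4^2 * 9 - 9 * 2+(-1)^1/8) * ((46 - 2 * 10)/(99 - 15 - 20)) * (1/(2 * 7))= 13091/3584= 3.65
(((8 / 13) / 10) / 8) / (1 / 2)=1 / 65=0.02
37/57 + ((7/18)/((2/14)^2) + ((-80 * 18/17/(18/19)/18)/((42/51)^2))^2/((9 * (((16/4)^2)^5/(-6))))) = 28630607254733/1452987777024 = 19.70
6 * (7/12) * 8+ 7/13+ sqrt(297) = 3 * sqrt(33)+ 371/13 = 45.77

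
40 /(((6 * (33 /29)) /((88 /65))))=928 /117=7.93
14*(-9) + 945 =819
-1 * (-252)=252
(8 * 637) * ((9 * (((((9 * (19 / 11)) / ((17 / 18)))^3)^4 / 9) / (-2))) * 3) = -5527694901231789558974489296713496799284936704 / 1828518162230556187140793681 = -3023046210538436834.58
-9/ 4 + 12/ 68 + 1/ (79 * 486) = -2706743/ 1305396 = -2.07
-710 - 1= -711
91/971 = 0.09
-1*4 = -4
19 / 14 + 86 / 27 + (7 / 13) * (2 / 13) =295465 / 63882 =4.63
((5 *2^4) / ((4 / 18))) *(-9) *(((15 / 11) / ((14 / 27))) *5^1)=-3280500 / 77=-42603.90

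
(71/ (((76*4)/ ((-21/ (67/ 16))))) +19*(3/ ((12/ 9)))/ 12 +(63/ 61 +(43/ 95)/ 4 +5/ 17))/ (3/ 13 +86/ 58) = 152540855181/ 68222819680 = 2.24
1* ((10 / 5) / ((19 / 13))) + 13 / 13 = 45 / 19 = 2.37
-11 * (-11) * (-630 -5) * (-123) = 9450705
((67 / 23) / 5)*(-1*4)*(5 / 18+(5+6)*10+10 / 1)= -58022 / 207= -280.30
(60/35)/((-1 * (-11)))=12/77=0.16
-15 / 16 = -0.94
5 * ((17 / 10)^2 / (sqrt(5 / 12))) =289 * sqrt(15) / 50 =22.39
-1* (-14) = 14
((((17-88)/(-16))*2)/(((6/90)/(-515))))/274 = -548475/2192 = -250.22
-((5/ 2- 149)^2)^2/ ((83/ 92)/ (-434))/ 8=36783923547791/ 1328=27698737611.29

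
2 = 2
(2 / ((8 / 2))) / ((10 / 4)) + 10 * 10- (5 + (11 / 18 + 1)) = 93.59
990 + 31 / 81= 80221 / 81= 990.38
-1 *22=-22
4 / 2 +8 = 10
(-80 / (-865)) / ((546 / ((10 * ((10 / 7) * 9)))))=2400 / 110201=0.02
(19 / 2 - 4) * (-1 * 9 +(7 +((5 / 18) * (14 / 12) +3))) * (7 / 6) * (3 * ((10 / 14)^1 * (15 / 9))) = 39325 / 1296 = 30.34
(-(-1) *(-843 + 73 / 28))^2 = 553707961 / 784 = 706260.15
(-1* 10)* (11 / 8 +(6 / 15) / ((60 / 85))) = -19.42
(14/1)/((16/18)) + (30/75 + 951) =19343/20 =967.15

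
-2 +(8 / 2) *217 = 866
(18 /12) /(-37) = -3 /74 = -0.04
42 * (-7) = -294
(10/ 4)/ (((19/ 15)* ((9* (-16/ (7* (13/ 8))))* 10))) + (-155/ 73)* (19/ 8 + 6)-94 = -238178303/ 2130432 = -111.80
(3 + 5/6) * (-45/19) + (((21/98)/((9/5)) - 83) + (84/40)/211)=-77411741/841890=-91.95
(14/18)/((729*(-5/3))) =-7/10935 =-0.00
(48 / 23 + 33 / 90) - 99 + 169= 49993 / 690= 72.45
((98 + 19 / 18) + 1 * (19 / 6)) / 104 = 115 / 117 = 0.98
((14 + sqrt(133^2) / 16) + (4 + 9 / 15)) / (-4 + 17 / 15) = -6459 / 688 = -9.39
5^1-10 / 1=-5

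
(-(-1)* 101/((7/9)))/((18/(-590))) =-29795/7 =-4256.43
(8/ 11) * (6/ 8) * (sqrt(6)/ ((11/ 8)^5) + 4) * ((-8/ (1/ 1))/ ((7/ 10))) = -1920/ 77 - 15728640 * sqrt(6)/ 12400927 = -28.04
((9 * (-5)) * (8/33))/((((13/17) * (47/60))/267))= -32680800/6721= -4862.49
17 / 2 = 8.50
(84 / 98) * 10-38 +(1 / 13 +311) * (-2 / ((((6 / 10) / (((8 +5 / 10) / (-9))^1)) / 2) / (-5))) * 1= -8044702 / 819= -9822.59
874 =874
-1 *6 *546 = -3276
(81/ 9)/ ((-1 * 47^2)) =-9/ 2209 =-0.00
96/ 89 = 1.08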